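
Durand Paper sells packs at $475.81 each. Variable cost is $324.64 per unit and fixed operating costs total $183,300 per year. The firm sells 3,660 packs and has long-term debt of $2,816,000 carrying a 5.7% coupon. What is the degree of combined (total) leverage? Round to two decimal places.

2.64

Contribution at this volume is 3,660 × $151.17 = $553,282.20.
EBIT = $553,282.20 − $183,300 = $369,982.20. Interest = $160,512.00, so EBIT − I = $209,470.20.
DCL = contribution ÷ (EBIT − I) = $553,282.20 ÷ $209,470.20 = 2.6413.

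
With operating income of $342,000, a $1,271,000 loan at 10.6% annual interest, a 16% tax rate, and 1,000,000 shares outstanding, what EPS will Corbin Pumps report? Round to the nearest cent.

$0.17

Interest = $134,726.00, so EBT = $342,000 − $134,726.00 = $207,274.00.
Net income = $207,274.00 × (1 − 0.16) = $174,110.16.
EPS = $174,110.16 ÷ 1,000,000 = $0.17.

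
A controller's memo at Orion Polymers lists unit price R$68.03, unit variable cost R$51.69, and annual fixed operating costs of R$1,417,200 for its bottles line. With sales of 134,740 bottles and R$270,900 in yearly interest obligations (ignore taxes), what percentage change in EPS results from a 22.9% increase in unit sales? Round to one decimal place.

Contribution at this volume is 134,740 × R$16.34 = R$2,201,651.60.
EBIT = R$2,201,651.60 − R$1,417,200 = R$784,451.60.
Interest = R$270,900.00, so EBIT − I = R$513,551.60.
DCL = total CM / (EBIT − I) = R$2,201,651.60 / R$513,551.60 = 4.2871.
%ΔEPS = DCL × %ΔSales = 4.2871 × +22.9% = +98.2%.

+98.2%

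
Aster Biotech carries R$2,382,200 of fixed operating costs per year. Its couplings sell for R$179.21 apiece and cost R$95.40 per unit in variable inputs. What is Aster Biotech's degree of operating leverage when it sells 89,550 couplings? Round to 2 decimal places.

1.47

Total contribution margin = 89,550 × R$83.81 = R$7,505,185.50.
EBIT = R$7,505,185.50 − R$2,382,200 = R$5,122,985.50.
Degree of operating leverage = R$7,505,185.50 / R$5,122,985.50 = 1.4650.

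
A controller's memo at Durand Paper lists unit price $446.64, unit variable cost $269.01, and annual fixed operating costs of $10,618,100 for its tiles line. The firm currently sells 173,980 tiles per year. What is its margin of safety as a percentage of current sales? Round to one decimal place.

Unit CM = price − variable cost = $446.64 − $269.01 = $177.63. Break-even units = $10,618,100 ÷ $177.63 = 59,776.50; break-even revenue = 59,776.50 × $446.64 = $26,698,576.73.
Actual sales revenue = 173,980 × $446.64 = $77,706,427.20.
Margin of safety = ($77,706,427.20 − $26,698,576.73) ÷ $77,706,427.20 = 65.6%.

65.6%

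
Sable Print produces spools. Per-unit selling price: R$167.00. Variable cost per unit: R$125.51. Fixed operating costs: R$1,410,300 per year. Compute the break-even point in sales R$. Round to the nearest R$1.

Contribution margin per unit = R$167.00 − R$125.51 = R$41.49, a CM ratio of R$41.49 ÷ R$167.00 = 0.2484.
Break-even sales = FC ÷ CM ratio = R$1,410,300 × R$167.00 / R$41.49 = R$5,676,551.

R$5,676,551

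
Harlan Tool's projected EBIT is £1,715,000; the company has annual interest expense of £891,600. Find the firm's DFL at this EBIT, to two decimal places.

Interest = £891,600.00.
Degree of financial leverage = EBIT / (EBIT − interest) = £1,715,000 / £823,400.00 = 2.0828.

2.08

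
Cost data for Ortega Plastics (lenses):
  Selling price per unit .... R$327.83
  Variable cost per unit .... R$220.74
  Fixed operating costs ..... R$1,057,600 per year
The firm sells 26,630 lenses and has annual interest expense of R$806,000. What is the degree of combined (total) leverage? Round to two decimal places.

Total contribution margin = 26,630 × R$107.09 = R$2,851,806.70.
Operating income = contribution − fixed costs = R$2,851,806.70 − R$1,057,600 = R$1,794,206.70. Interest = R$806,000.00.
DOL = R$2,851,806.70 ÷ R$1,794,206.70 = 1.5895; DFL = R$1,794,206.70 ÷ R$988,206.70 = 1.8156.
DCL = DOL × DFL = 1.5895 × 1.8156 = 2.8859.

2.89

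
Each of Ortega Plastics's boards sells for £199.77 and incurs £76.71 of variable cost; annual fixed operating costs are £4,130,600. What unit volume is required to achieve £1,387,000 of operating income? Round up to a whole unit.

Each unit contributes £199.77 − £76.71 = £123.06.
Need Q such that Q × £123.06 − £4,130,600 = £1,387,000, i.e. Q = £5,517,600 / £123.06 = 44,836.67 → 44,837.

44,837 boards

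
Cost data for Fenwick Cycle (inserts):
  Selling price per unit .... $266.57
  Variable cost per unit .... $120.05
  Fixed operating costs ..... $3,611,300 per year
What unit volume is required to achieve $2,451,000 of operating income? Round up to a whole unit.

Contribution margin per unit = $266.57 − $120.05 = $146.52.
Required volume = (fixed costs + target profit) ÷ CM = ($3,611,300 + $2,451,000) ÷ $146.52 = 41,375.24, so 41,376 inserts.

41,376 inserts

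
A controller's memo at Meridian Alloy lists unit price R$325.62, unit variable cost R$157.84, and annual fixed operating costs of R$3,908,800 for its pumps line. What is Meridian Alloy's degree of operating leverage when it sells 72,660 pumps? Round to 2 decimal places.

Contribution at this volume is 72,660 × R$167.78 = R$12,190,894.80.
Operating income = contribution − fixed costs = R$12,190,894.80 − R$3,908,800 = R$8,282,094.80.
So DOL = total CM / EBIT = R$12,190,894.80 / R$8,282,094.80 = 1.4720.

1.47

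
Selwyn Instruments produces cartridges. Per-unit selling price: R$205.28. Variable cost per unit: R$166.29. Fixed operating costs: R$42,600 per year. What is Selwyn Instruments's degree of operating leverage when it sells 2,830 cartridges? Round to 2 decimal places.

At 2,830 units, contribution = 2,830 × R$38.99 = R$110,341.70.
Subtracting fixed costs: EBIT = R$110,341.70 − R$42,600 = R$67,741.70.
Degree of operating leverage = R$110,341.70 / R$67,741.70 = 1.6289.

1.63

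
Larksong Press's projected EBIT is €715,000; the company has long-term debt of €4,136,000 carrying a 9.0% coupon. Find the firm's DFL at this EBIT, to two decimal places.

2.09

Annual interest charges come to €372,240.00.
DFL = EBIT ÷ (EBIT − I) = €715,000 ÷ (€715,000 − €372,240.00) = €715,000 ÷ €342,760.00 = 2.0860.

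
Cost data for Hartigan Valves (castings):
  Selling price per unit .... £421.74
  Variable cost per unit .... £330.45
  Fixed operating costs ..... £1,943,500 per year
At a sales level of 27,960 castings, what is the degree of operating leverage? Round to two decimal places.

4.19

At 27,960 units, contribution = 27,960 × £91.29 = £2,552,468.40.
EBIT = £2,552,468.40 − £1,943,500 = £608,968.40.
Degree of operating leverage = £2,552,468.40 / £608,968.40 = 4.1915.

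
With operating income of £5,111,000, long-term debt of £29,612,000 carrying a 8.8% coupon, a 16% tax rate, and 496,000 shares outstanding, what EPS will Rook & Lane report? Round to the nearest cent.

£4.24

Pre-tax income = £5,111,000 − £2,605,856.00 = £2,505,144.00.
After tax at 16%: net income = £2,505,144.00 × 0.84 = £2,104,320.96.
EPS = £2,104,320.96 ÷ 496,000 = £4.24.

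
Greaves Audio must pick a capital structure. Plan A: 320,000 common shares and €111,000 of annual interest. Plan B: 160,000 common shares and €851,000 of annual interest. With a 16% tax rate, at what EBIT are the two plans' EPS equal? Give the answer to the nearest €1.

At indifference, (EBIT − 111,000)(1 − t)/320,000 = (EBIT − 851,000)(1 − t)/160,000.
The (1 − t) factor cancels: (EBIT − 111,000) × 160,000 = (EBIT − 851,000) × 320,000.
Solving, EBIT = (851,000·320,000 − 111,000·160,000) / (320,000 − 160,000) = 254,560,000,000 / 160,000 = 1,591,000.00.

€1,591,000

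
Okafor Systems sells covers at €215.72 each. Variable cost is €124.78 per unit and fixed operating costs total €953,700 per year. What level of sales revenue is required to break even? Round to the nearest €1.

€2,262,285

Contribution margin per unit = €215.72 − €124.78 = €90.94, a CM ratio of €90.94 ÷ €215.72 = 0.4216.
Break-even sales = FC ÷ CM ratio = €953,700 × €215.72 / €90.94 = €2,262,285.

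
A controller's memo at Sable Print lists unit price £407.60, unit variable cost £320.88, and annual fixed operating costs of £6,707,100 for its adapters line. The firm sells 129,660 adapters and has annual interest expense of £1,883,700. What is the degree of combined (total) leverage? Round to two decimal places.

Contribution at this volume is 129,660 × £86.72 = £11,244,115.20.
Operating income = contribution − fixed costs = £11,244,115.20 − £6,707,100 = £4,537,015.20. Interest = £1,883,700.00.
DOL = £11,244,115.20 ÷ £4,537,015.20 = 2.4783; DFL = £4,537,015.20 ÷ £2,653,315.20 = 1.7099.
DCL = DOL × DFL = 2.4783 × 1.7099 = 4.2376.

4.24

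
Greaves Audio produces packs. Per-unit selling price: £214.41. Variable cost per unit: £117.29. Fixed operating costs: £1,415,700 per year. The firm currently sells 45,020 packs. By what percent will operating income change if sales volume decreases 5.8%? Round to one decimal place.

Total contribution margin = 45,020 × £97.12 = £4,372,342.40.
Operating income = contribution − fixed costs = £4,372,342.40 − £1,415,700 = £2,956,642.40.
So DOL = total CM / EBIT = £4,372,342.40 / £2,956,642.40 = 1.4788.
Operating income changes by 1.4788 × -5.8% = -8.6%.

-8.6%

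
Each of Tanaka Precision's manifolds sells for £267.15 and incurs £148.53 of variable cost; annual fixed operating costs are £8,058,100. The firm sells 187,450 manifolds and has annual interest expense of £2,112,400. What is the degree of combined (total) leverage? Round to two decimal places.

1.84

Contribution at this volume is 187,450 × £118.62 = £22,235,319.00.
Subtracting fixed costs: EBIT = £22,235,319.00 − £8,058,100 = £14,177,219.00. Interest = £2,112,400.00, so EBIT − I = £12,064,819.00.
DCL = contribution ÷ (EBIT − I) = £22,235,319.00 ÷ £12,064,819.00 = 1.8430.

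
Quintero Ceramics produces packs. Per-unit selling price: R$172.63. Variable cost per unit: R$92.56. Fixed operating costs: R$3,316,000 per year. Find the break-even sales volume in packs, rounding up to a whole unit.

Unit CM = price − variable cost = R$172.63 − R$92.56 = R$80.07.
Break-even Q = R$3,316,000 / R$80.07 = 41,413.76 → 41,414 packs.

41,414 packs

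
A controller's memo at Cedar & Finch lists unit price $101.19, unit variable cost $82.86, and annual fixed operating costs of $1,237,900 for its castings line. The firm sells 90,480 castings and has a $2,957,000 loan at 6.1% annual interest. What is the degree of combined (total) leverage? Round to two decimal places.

6.90

Total contribution margin = 90,480 × $18.33 = $1,658,498.40.
Operating income = contribution − fixed costs = $1,658,498.40 − $1,237,900 = $420,598.40. Interest = $180,377.00.
DOL = $1,658,498.40 ÷ $420,598.40 = 3.9432; DFL = $420,598.40 ÷ $240,221.40 = 1.7509.
Combined leverage = 3.9432 × 1.7509 = 6.9041.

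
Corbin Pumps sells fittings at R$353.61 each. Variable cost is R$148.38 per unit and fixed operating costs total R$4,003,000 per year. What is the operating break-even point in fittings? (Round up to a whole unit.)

Unit CM = price − variable cost = R$353.61 − R$148.38 = R$205.23.
Break-even volume = fixed costs ÷ CM per unit = R$4,003,000 ÷ R$205.23 = 19,504.95, so 19,505 fittings.

19,505 fittings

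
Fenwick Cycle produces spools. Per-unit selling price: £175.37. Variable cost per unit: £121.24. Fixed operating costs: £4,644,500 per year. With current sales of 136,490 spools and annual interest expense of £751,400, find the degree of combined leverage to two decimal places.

3.71

At 136,490 units, contribution = 136,490 × £54.13 = £7,388,203.70.
Operating income = contribution − fixed costs = £7,388,203.70 − £4,644,500 = £2,743,703.70. Interest = £751,400.00, so EBIT − I = £1,992,303.70.
Degree of total leverage = total CM / (EBIT − interest) = £7,388,203.70 / £1,992,303.70 = 3.7084.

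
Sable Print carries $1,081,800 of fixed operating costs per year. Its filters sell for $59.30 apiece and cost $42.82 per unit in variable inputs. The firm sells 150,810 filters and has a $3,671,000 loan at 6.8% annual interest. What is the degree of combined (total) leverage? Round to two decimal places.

2.15

At 150,810 units, contribution = 150,810 × $16.48 = $2,485,348.80.
EBIT = $2,485,348.80 − $1,081,800 = $1,403,548.80. Interest = $249,628.00.
DOL = $2,485,348.80 ÷ $1,403,548.80 = 1.7708; DFL = $1,403,548.80 ÷ $1,153,920.80 = 1.2163.
Combined leverage = 1.7708 × 1.2163 = 2.1538.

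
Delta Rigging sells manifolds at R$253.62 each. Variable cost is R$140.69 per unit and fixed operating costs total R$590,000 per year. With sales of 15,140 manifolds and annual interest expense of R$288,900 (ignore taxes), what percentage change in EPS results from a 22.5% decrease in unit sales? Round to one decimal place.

-46.3%

Contribution at this volume is 15,140 × R$112.93 = R$1,709,760.20.
Subtracting fixed costs: EBIT = R$1,709,760.20 − R$590,000 = R$1,119,760.20.
After interest of R$288,900.00, pre-tax earnings = R$830,860.20.
Degree of combined leverage = contribution ÷ (EBIT − I) = R$1,709,760.20 ÷ R$830,860.20 = 2.0578.
%ΔEPS = DCL × %ΔSales = 2.0578 × -22.5% = -46.3%.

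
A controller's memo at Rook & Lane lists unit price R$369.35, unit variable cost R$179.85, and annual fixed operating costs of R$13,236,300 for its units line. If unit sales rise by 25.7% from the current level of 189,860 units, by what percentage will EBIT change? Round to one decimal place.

+40.7%

At 189,860 units, contribution = 189,860 × R$189.50 = R$35,978,470.00.
Subtracting fixed costs: EBIT = R$35,978,470.00 − R$13,236,300 = R$22,742,170.00.
So DOL = total CM / EBIT = R$35,978,470.00 / R$22,742,170.00 = 1.5820.
%ΔEBIT = DOL × %ΔSales = 1.5820 × +25.7% = +40.7%.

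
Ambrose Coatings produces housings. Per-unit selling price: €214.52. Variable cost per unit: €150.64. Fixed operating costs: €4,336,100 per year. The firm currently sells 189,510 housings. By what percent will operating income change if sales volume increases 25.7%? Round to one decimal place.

+40.0%

At 189,510 units, contribution = 189,510 × €63.88 = €12,105,898.80.
Subtracting fixed costs: EBIT = €12,105,898.80 − €4,336,100 = €7,769,798.80.
DOL = contribution ÷ EBIT = €12,105,898.80 ÷ €7,769,798.80 = 1.5581.
Operating income changes by 1.5581 × +25.7% = +40.0%.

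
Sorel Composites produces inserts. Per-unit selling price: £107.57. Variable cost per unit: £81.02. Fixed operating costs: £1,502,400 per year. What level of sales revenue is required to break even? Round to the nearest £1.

£6,087,125

Contribution margin per unit = £107.57 − £81.02 = £26.55, a CM ratio of £26.55 ÷ £107.57 = 0.2468.
Break-even sales = FC ÷ CM ratio = £1,502,400 × £107.57 / £26.55 = £6,087,125.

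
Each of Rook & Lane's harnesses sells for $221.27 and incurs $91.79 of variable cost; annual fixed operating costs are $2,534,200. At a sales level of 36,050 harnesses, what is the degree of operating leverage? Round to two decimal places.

2.19

At 36,050 units, contribution = 36,050 × $129.48 = $4,667,754.00.
Subtracting fixed costs: EBIT = $4,667,754.00 − $2,534,200 = $2,133,554.00.
Degree of operating leverage = $4,667,754.00 / $2,133,554.00 = 2.1878.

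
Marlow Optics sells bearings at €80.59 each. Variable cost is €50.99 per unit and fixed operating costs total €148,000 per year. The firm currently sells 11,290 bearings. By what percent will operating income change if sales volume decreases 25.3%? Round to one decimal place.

-45.4%

Contribution at this volume is 11,290 × €29.60 = €334,184.00.
Subtracting fixed costs: EBIT = €334,184.00 − €148,000 = €186,184.00.
Degree of operating leverage = €334,184.00 / €186,184.00 = 1.7949.
%ΔEBIT = DOL × %ΔSales = 1.7949 × -25.3% = -45.4%.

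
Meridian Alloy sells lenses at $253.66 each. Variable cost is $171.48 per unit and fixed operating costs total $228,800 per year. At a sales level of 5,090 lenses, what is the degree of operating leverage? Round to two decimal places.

Total contribution margin = 5,090 × $82.18 = $418,296.20.
Subtracting fixed costs: EBIT = $418,296.20 − $228,800 = $189,496.20.
So DOL = total CM / EBIT = $418,296.20 / $189,496.20 = 2.2074.

2.21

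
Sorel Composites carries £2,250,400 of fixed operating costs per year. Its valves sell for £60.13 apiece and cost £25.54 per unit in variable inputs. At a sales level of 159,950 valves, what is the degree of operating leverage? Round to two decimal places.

Contribution at this volume is 159,950 × £34.59 = £5,532,670.50.
Subtracting fixed costs: EBIT = £5,532,670.50 − £2,250,400 = £3,282,270.50.
DOL = contribution ÷ EBIT = £5,532,670.50 ÷ £3,282,270.50 = 1.6856.

1.69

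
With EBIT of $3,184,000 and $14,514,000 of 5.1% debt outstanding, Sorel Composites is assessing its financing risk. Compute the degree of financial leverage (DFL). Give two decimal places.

1.30

Interest = $740,214.00.
Degree of financial leverage = EBIT / (EBIT − interest) = $3,184,000 / $2,443,786.00 = 1.3029.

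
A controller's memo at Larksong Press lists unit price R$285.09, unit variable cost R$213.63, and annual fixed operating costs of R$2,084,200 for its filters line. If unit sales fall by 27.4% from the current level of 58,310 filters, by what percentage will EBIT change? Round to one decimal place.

-54.8%

At 58,310 units, contribution = 58,310 × R$71.46 = R$4,166,832.60.
EBIT = R$4,166,832.60 − R$2,084,200 = R$2,082,632.60.
So DOL = total CM / EBIT = R$4,166,832.60 / R$2,082,632.60 = 2.0008.
%ΔEBIT = DOL × %ΔSales = 2.0008 × -27.4% = -54.8%.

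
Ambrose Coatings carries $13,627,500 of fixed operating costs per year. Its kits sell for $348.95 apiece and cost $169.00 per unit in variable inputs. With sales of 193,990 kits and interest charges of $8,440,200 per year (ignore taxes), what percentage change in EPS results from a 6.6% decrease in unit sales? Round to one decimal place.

Total contribution margin = 193,990 × $179.95 = $34,908,500.50.
Operating income = contribution − fixed costs = $34,908,500.50 − $13,627,500 = $21,281,000.50.
After interest of $8,440,200.00, pre-tax earnings = $12,840,800.50.
DCL = total CM / (EBIT − I) = $34,908,500.50 / $12,840,800.50 = 2.7186.
EPS therefore changes by 2.7186 × (-6.6%) = -17.9%.

-17.9%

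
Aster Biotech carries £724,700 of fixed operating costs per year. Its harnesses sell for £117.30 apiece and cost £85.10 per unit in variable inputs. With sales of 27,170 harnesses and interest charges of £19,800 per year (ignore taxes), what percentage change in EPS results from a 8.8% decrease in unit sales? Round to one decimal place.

-59.1%

Total contribution margin = 27,170 × £32.20 = £874,874.00.
Operating income = contribution − fixed costs = £874,874.00 − £724,700 = £150,174.00.
Interest = £19,800.00, so EBIT − I = £130,374.00.
DCL = total CM / (EBIT − I) = £874,874.00 / £130,374.00 = 6.7105.
EPS therefore changes by 6.7105 × (-8.8%) = -59.1%.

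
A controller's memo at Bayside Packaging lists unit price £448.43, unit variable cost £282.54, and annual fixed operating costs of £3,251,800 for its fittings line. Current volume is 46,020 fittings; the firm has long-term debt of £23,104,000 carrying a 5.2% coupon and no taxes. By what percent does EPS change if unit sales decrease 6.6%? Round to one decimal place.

-15.8%

Total contribution margin = 46,020 × £165.89 = £7,634,257.80.
EBIT = £7,634,257.80 − £3,251,800 = £4,382,457.80.
Interest = £1,201,408.00, so EBIT − I = £3,181,049.80.
Degree of combined leverage = contribution ÷ (EBIT − I) = £7,634,257.80 ÷ £3,181,049.80 = 2.3999.
%ΔEPS = DCL × %ΔSales = 2.3999 × -6.6% = -15.8%.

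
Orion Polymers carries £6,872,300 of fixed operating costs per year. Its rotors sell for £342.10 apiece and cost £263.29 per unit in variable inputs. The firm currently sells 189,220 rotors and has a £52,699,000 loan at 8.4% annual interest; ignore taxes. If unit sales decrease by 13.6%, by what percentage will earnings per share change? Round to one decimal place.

Total contribution margin = 189,220 × £78.81 = £14,912,428.20.
EBIT = £14,912,428.20 − £6,872,300 = £8,040,128.20.
Interest = £4,426,716.00, so EBIT − I = £3,613,412.20.
DCL = total CM / (EBIT − I) = £14,912,428.20 / £3,613,412.20 = 4.1270.
%ΔEPS = DCL × %ΔSales = 4.1270 × -13.6% = -56.1%.

-56.1%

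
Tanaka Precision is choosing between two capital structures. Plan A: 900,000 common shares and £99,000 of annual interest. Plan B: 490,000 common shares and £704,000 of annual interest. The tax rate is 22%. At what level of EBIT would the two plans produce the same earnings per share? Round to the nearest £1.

Set EPS_A = EPS_B: (EBIT − £99,000)(1 − 0.22) ÷ 900,000 = (EBIT − £704,000)(1 − 0.22) ÷ 490,000.
Cancelling (1 − t) and cross-multiplying: 490,000·(EBIT − 99,000) = 900,000·(EBIT − 704,000).
EBIT × (900,000 − 490,000) = 704,000 × 900,000 − 99,000 × 490,000 = 585,090,000,000, so EBIT = 585,090,000,000 ÷ 410,000 = 1,427,048.78.

£1,427,049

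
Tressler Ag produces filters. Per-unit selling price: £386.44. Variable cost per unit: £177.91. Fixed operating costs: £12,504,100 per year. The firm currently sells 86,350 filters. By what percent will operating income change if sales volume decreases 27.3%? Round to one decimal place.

At 86,350 units, contribution = 86,350 × £208.53 = £18,006,565.50.
Operating income = contribution − fixed costs = £18,006,565.50 − £12,504,100 = £5,502,465.50.
DOL = contribution ÷ EBIT = £18,006,565.50 ÷ £5,502,465.50 = 3.2725.
So EBIT moves 3.2725 × (-27.3%) = -89.3%.

-89.3%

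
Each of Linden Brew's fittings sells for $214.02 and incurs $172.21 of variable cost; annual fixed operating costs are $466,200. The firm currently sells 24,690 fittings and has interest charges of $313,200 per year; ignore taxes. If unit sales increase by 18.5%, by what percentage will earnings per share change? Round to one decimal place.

Total contribution margin = 24,690 × $41.81 = $1,032,288.90.
Subtracting fixed costs: EBIT = $1,032,288.90 − $466,200 = $566,088.90.
Interest = $313,200.00, so EBIT − I = $252,888.90.
Degree of combined leverage = contribution ÷ (EBIT − I) = $1,032,288.90 ÷ $252,888.90 = 4.0820.
EPS therefore changes by 4.0820 × (+18.5%) = +75.5%.

+75.5%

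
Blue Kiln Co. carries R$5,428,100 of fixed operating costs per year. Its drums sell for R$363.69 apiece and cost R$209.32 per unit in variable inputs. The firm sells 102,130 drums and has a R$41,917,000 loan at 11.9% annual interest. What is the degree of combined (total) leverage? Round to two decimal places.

Total contribution margin = 102,130 × R$154.37 = R$15,765,808.10.
EBIT = R$15,765,808.10 − R$5,428,100 = R$10,337,708.10. Interest = R$4,988,123.00, so EBIT − I = R$5,349,585.10.
DCL = contribution ÷ (EBIT − I) = R$15,765,808.10 ÷ R$5,349,585.10 = 2.9471.

2.95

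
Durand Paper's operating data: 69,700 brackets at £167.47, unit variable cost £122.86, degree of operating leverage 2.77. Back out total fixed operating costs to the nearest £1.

£1,986,820

Contribution at this volume is 69,700 × £44.61 = £3,109,317.00.
Since DOL = CM ÷ EBIT, EBIT = £3,109,317.00 ÷ 2.77 = £1,122,497.11.
Fixed costs = CM − EBIT = £3,109,317.00 − £1,122,497.11 = £1,986,820.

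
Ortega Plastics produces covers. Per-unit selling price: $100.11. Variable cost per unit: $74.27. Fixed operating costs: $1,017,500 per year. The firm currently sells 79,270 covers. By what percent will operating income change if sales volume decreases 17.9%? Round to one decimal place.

-35.6%

Total contribution margin = 79,270 × $25.84 = $2,048,336.80.
EBIT = $2,048,336.80 − $1,017,500 = $1,030,836.80.
Degree of operating leverage = $2,048,336.80 / $1,030,836.80 = 1.9871.
%ΔEBIT = DOL × %ΔSales = 1.9871 × -17.9% = -35.6%.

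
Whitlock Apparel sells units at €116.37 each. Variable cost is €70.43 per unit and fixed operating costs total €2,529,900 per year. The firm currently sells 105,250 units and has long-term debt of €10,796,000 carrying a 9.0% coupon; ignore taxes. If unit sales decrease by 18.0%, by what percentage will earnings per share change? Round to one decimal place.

Contribution at this volume is 105,250 × €45.94 = €4,835,185.00.
Subtracting fixed costs: EBIT = €4,835,185.00 − €2,529,900 = €2,305,285.00.
After interest of €971,640.00, pre-tax earnings = €1,333,645.00.
DCL = total CM / (EBIT − I) = €4,835,185.00 / €1,333,645.00 = 3.6255.
EPS therefore changes by 3.6255 × (-18.0%) = -65.3%.

-65.3%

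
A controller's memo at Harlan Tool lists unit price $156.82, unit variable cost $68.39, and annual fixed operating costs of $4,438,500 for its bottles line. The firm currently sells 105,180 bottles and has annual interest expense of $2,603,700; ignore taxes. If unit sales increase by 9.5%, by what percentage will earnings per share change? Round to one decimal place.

+39.1%

At 105,180 units, contribution = 105,180 × $88.43 = $9,301,067.40.
Operating income = contribution − fixed costs = $9,301,067.40 − $4,438,500 = $4,862,567.40.
After interest of $2,603,700.00, pre-tax earnings = $2,258,867.40.
Degree of combined leverage = contribution ÷ (EBIT − I) = $9,301,067.40 ÷ $2,258,867.40 = 4.1176.
%ΔEPS = DCL × %ΔSales = 4.1176 × +9.5% = +39.1%.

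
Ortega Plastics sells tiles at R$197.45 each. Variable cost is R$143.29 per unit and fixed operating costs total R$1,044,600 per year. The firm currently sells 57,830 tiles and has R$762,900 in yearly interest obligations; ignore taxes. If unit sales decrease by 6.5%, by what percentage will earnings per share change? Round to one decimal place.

-15.4%

Contribution at this volume is 57,830 × R$54.16 = R$3,132,072.80.
Subtracting fixed costs: EBIT = R$3,132,072.80 − R$1,044,600 = R$2,087,472.80.
After interest of R$762,900.00, pre-tax earnings = R$1,324,572.80.
Degree of combined leverage = contribution ÷ (EBIT − I) = R$3,132,072.80 ÷ R$1,324,572.80 = 2.3646.
%ΔEPS = DCL × %ΔSales = 2.3646 × -6.5% = -15.4%.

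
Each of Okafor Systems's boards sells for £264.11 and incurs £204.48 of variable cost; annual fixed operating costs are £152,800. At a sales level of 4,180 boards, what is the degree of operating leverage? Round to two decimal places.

2.58

At 4,180 units, contribution = 4,180 × £59.63 = £249,253.40.
EBIT = £249,253.40 − £152,800 = £96,453.40.
So DOL = total CM / EBIT = £249,253.40 / £96,453.40 = 2.5842.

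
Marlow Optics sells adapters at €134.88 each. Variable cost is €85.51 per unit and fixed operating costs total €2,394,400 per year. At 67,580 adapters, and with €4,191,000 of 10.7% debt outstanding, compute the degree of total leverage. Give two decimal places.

6.76

Total contribution margin = 67,580 × €49.37 = €3,336,424.60.
EBIT = €3,336,424.60 − €2,394,400 = €942,024.60. Interest = €448,437.00, so EBIT − I = €493,587.60.
DCL = contribution ÷ (EBIT − I) = €3,336,424.60 ÷ €493,587.60 = 6.7595.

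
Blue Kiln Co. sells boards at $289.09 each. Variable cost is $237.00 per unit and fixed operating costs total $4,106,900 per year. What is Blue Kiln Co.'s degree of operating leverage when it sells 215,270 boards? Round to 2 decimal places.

At 215,270 units, contribution = 215,270 × $52.09 = $11,213,414.30.
Operating income = contribution − fixed costs = $11,213,414.30 − $4,106,900 = $7,106,514.30.
DOL = contribution ÷ EBIT = $11,213,414.30 ÷ $7,106,514.30 = 1.5779.

1.58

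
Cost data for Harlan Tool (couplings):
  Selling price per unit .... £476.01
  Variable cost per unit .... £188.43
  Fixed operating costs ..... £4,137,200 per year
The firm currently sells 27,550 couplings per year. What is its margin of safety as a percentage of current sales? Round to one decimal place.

Each unit contributes £476.01 − £188.43 = £287.58. Break-even units = £4,137,200 ÷ £287.58 = 14,386.26; break-even revenue = 14,386.26 × £476.01 = £6,848,002.55.
Current sales = 27,550 × £476.01 = £13,114,075.50.
Margin of safety = (£13,114,075.50 − £6,848,002.55) ÷ £13,114,075.50 = 47.8%.

47.8%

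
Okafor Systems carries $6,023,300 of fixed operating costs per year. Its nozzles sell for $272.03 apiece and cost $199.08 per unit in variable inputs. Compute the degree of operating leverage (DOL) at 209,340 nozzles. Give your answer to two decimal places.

Total contribution margin = 209,340 × $72.95 = $15,271,353.00.
EBIT = $15,271,353.00 − $6,023,300 = $9,248,053.00.
DOL = contribution ÷ EBIT = $15,271,353.00 ÷ $9,248,053.00 = 1.6513.

1.65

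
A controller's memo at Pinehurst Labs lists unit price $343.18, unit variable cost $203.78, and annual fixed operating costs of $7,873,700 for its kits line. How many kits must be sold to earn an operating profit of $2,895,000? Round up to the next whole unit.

Unit CM = price − variable cost = $343.18 − $203.78 = $139.40.
Required volume = (fixed costs + target profit) ÷ CM = ($7,873,700 + $2,895,000) ÷ $139.40 = 77,250.36, so 77,251 kits.

77,251 kits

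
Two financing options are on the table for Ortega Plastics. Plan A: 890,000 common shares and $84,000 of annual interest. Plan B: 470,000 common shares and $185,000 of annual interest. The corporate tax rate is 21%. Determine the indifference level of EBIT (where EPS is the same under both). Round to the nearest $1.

$298,024

Set EPS_A = EPS_B: (EBIT − $84,000)(1 − 0.21) ÷ 890,000 = (EBIT − $185,000)(1 − 0.21) ÷ 470,000.
The (1 − t) factor cancels: (EBIT − 84,000) × 470,000 = (EBIT − 185,000) × 890,000.
Solving, EBIT = (185,000·890,000 − 84,000·470,000) / (890,000 − 470,000) = 125,170,000,000 / 420,000 = 298,023.81.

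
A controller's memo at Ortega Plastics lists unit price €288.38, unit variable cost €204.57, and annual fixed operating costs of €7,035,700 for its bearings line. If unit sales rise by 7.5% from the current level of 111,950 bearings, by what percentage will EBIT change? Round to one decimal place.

+30.0%

Total contribution margin = 111,950 × €83.81 = €9,382,529.50.
EBIT = €9,382,529.50 − €7,035,700 = €2,346,829.50.
So DOL = total CM / EBIT = €9,382,529.50 / €2,346,829.50 = 3.9980.
So EBIT moves 3.9980 × (+7.5%) = +30.0%.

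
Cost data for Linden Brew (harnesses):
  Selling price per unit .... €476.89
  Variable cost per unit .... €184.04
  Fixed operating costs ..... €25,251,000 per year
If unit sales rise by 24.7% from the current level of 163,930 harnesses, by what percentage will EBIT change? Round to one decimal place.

Total contribution margin = 163,930 × €292.85 = €48,006,900.50.
Operating income = contribution − fixed costs = €48,006,900.50 − €25,251,000 = €22,755,900.50.
DOL = contribution ÷ EBIT = €48,006,900.50 ÷ €22,755,900.50 = 2.1096.
%ΔEBIT = DOL × %ΔSales = 2.1096 × +24.7% = +52.1%.

+52.1%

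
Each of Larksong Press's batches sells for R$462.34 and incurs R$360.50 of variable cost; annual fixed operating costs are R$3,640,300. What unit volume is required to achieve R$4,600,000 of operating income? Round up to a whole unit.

80,915 batches

Each unit contributes R$462.34 − R$360.50 = R$101.84.
Required volume = (fixed costs + target profit) ÷ CM = (R$3,640,300 + R$4,600,000) ÷ R$101.84 = 80,914.18, so 80,915 batches.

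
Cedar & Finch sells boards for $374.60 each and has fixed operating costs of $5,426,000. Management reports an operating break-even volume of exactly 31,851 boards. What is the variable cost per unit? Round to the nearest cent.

$204.24

Contribution per unit must be FC / Q = $5,426,000 / 31,851 = $170.3557.
Variable cost per unit = $374.60 − $170.3557 = $204.24.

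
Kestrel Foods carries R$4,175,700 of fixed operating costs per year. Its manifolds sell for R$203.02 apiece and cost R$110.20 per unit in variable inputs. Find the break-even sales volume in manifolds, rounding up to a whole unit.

44,988 manifolds

Each unit contributes R$203.02 − R$110.20 = R$92.82.
Break-even Q = R$4,175,700 / R$92.82 = 44,987.07 → 44,988 manifolds.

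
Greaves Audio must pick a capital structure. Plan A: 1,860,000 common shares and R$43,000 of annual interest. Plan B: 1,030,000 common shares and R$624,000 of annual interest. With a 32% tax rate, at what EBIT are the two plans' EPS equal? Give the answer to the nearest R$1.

R$1,345,000

At indifference, (EBIT − 43,000)(1 − t)/1,860,000 = (EBIT − 624,000)(1 − t)/1,030,000.
Cancelling (1 − t) and cross-multiplying: 1,030,000·(EBIT − 43,000) = 1,860,000·(EBIT − 624,000).
Solving, EBIT = (624,000·1,860,000 − 43,000·1,030,000) / (1,860,000 − 1,030,000) = 1,116,350,000,000 / 830,000 = 1,345,000.00.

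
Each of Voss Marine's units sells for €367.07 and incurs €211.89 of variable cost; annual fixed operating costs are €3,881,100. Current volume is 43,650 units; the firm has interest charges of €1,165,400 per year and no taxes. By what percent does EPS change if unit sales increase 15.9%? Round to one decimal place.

+62.4%

At 43,650 units, contribution = 43,650 × €155.18 = €6,773,607.00.
Subtracting fixed costs: EBIT = €6,773,607.00 − €3,881,100 = €2,892,507.00.
Interest = €1,165,400.00, so EBIT − I = €1,727,107.00.
DCL = total CM / (EBIT − I) = €6,773,607.00 / €1,727,107.00 = 3.9219.
%ΔEPS = DCL × %ΔSales = 3.9219 × +15.9% = +62.4%.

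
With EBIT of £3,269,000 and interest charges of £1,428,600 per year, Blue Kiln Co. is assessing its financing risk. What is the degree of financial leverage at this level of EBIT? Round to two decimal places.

1.78

Annual interest charges come to £1,428,600.00.
DFL = EBIT ÷ (EBIT − I) = £3,269,000 ÷ (£3,269,000 − £1,428,600.00) = £3,269,000 ÷ £1,840,400.00 = 1.7762.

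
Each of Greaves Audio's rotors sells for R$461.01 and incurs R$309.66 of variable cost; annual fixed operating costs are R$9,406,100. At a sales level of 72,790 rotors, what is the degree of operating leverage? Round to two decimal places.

6.84

Contribution at this volume is 72,790 × R$151.35 = R$11,016,766.50.
Subtracting fixed costs: EBIT = R$11,016,766.50 − R$9,406,100 = R$1,610,666.50.
Degree of operating leverage = R$11,016,766.50 / R$1,610,666.50 = 6.8399.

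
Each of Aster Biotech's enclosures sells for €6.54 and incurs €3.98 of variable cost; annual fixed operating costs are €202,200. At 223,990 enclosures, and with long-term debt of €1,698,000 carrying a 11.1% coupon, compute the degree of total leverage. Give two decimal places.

Total contribution margin = 223,990 × €2.56 = €573,414.40.
Operating income = contribution − fixed costs = €573,414.40 − €202,200 = €371,214.40. Interest = €188,478.00, so EBIT − I = €182,736.40.
DCL = contribution ÷ (EBIT − I) = €573,414.40 ÷ €182,736.40 = 3.1379.

3.14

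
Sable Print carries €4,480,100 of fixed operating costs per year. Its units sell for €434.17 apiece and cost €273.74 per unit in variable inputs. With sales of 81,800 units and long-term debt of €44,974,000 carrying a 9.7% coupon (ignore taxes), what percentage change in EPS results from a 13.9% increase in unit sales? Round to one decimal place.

At 81,800 units, contribution = 81,800 × €160.43 = €13,123,174.00.
EBIT = €13,123,174.00 − €4,480,100 = €8,643,074.00.
After interest of €4,362,478.00, pre-tax earnings = €4,280,596.00.
Degree of combined leverage = contribution ÷ (EBIT − I) = €13,123,174.00 ÷ €4,280,596.00 = 3.0657.
%ΔEPS = DCL × %ΔSales = 3.0657 × +13.9% = +42.6%.

+42.6%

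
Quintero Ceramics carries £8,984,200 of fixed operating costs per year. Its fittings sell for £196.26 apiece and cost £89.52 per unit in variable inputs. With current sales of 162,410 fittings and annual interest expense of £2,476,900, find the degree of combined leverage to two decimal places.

Contribution at this volume is 162,410 × £106.74 = £17,335,643.40.
Operating income = contribution − fixed costs = £17,335,643.40 − £8,984,200 = £8,351,443.40. Interest = £2,476,900.00.
DOL = £17,335,643.40 ÷ £8,351,443.40 = 2.0758; DFL = £8,351,443.40 ÷ £5,874,543.40 = 1.4216.
Combined leverage = 2.0758 × 1.4216 = 2.9510.

2.95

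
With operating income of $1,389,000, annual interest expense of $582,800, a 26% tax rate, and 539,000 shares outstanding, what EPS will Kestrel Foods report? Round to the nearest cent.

$1.11

Interest = $582,800.00, so EBT = $1,389,000 − $582,800.00 = $806,200.00.
Net income = $806,200.00 × (1 − 0.26) = $596,588.00.
Per share: $596,588.00 / 539,000 shares = $1.11.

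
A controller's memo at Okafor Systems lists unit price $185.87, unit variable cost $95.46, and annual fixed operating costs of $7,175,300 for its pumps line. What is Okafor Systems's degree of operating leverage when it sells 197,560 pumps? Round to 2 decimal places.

Contribution at this volume is 197,560 × $90.41 = $17,861,399.60.
Operating income = contribution − fixed costs = $17,861,399.60 − $7,175,300 = $10,686,099.60.
Degree of operating leverage = $17,861,399.60 / $10,686,099.60 = 1.6715.

1.67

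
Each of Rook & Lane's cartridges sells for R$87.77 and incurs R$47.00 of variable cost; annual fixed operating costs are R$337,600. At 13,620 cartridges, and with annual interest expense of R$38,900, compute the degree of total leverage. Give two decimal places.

At 13,620 units, contribution = 13,620 × R$40.77 = R$555,287.40.
Subtracting fixed costs: EBIT = R$555,287.40 − R$337,600 = R$217,687.40. Interest = R$38,900.00.
DOL = R$555,287.40 ÷ R$217,687.40 = 2.5508; DFL = R$217,687.40 ÷ R$178,787.40 = 1.2176.
Combined leverage = 2.5508 × 1.2176 = 3.1059.

3.11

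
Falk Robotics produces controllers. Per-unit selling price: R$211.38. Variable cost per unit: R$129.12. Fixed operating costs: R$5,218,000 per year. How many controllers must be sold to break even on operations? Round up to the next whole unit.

63,434 controllers

Unit CM = price − variable cost = R$211.38 − R$129.12 = R$82.26.
Break-even Q = R$5,218,000 / R$82.26 = 63,433.02 → 63,434 controllers.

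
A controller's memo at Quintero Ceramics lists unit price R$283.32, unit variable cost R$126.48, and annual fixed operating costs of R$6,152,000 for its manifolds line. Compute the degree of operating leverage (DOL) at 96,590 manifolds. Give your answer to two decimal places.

1.68

At 96,590 units, contribution = 96,590 × R$156.84 = R$15,149,175.60.
Subtracting fixed costs: EBIT = R$15,149,175.60 − R$6,152,000 = R$8,997,175.60.
So DOL = total CM / EBIT = R$15,149,175.60 / R$8,997,175.60 = 1.6838.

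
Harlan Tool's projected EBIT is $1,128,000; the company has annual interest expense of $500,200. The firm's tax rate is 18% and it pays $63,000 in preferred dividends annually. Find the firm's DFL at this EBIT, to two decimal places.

Annual interest charges come to $500,200.00.
Pre-tax preferred-dividend burden = $63,000 ÷ (1 − 0.18) = $76,829.27.
DFL = EBIT ÷ [EBIT − I − D_p/(1−t)] = $1,128,000 ÷ [$1,128,000 − $500,200.00 − $76,829.27] = $1,128,000 ÷ $550,970.73 = 2.0473.

2.05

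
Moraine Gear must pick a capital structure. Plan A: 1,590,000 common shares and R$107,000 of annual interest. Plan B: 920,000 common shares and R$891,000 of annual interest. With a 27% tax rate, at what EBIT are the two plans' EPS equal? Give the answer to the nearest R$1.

R$1,967,537

At indifference, (EBIT − 107,000)(1 − t)/1,590,000 = (EBIT − 891,000)(1 − t)/920,000.
Cancelling (1 − t) and cross-multiplying: 920,000·(EBIT − 107,000) = 1,590,000·(EBIT − 891,000).
Solving, EBIT = (891,000·1,590,000 − 107,000·920,000) / (1,590,000 − 920,000) = 1,318,250,000,000 / 670,000 = 1,967,537.31.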